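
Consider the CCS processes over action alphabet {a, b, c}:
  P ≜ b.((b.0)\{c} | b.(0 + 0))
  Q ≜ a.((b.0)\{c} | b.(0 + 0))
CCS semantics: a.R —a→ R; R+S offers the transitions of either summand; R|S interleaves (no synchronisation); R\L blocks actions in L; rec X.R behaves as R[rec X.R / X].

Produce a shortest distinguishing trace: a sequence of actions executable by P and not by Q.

b

LTS(P): 5 reachable states
  m0 = b.((b.0)\{c} | b.(0 + 0)) :: —b→ m1
  m1 = (b.0)\{c} | b.(0 + 0) :: —b→ m2, —b→ m3
  m2 = (b.0)\{c} | (0 + 0) :: —b→ m4
  m3 = 0\{c} | b.(0 + 0) :: —b→ m4
  m4 = 0\{c} | (0 + 0) :: deadlocked
LTS(Q): 5 reachable states
  n0 = a.((b.0)\{c} | b.(0 + 0)) :: —a→ n1
  n1 = (b.0)\{c} | b.(0 + 0) :: —b→ n2, —b→ n3
  n2 = (b.0)\{c} | (0 + 0) :: —b→ n4
  n3 = 0\{c} | b.(0 + 0) :: —b→ n4
  n4 = 0\{c} | (0 + 0) :: deadlocked
Run σ = ⟨b⟩ on P: start {m0}
  step 1 (b): {m1}
  ✓ P
Run σ = ⟨b⟩ on Q: start {n0}
  step 1 (b): no successor for Q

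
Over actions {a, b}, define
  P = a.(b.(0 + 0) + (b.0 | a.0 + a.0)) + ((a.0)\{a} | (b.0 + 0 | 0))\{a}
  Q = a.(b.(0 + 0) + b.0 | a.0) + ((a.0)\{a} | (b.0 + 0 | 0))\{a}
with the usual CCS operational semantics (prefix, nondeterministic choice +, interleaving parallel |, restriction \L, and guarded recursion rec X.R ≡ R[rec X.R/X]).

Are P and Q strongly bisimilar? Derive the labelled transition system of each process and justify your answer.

Reachable graph of P (8 states):
  s0 = a.(b.(0 + 0) + (b.0 | a.0 + a.0)) + ((a.0)\{a} | (b.0 + 0 | 0))\{a} ⊢ =a=> s1, =b=> s2
  s1 = b.(0 + 0) + (b.0 | a.0 + a.0) ⊢ =a=> s3, =a=> s4, =b=> s5, =b=> s6
  s2 = ((a.0)\{a} | 0)\{a} ⊢ ·
  s3 = 0 ⊢ ·
  s4 = b.0 | 0 ⊢ =b=> s7
  s5 = 0 + 0 ⊢ ·
  s6 = 0 | a.0 ⊢ =a=> s7
  s7 = 0 | 0 ⊢ ·
Reachable graph of Q (7 states):
  t0 = a.(b.(0 + 0) + b.0 | a.0) + ((a.0)\{a} | (b.0 + 0 | 0))\{a} ⊢ =a=> t1, =b=> t2
  t1 = b.(0 + 0) + b.0 | a.0 ⊢ =a=> t3, =b=> t4, =b=> t5
  t2 = ((a.0)\{a} | 0)\{a} ⊢ ·
  t3 = b.0 | 0 ⊢ =b=> t6
  t4 = 0 + 0 ⊢ ·
  t5 = 0 | a.0 ⊢ =a=> t6
  t6 = 0 | 0 ⊢ ·
Coarsest stable partition (strong bisimilarity classes):
  B0 = {s0}
  B1 = {s1}
  B2 = {s2, s3, s5, s7, t2, t4, t6}
  B3 = {s6, t5}
  B4 = {s4, t3}
  B5 = {t0}
  B6 = {t1}
s0 ∈ B0, t0 ∈ B5 → different blocks

P ≁ Q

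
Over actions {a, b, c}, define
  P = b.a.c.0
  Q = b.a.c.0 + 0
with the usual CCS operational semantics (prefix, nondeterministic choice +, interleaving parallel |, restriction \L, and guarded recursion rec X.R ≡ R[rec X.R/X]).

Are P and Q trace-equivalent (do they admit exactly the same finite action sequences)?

LTS(P): 4 reachable states
  u0 = b.a.c.0 :: =b=> u1
  u1 = a.c.0 :: =a=> u2
  u2 = c.0 :: =c=> u3
  u3 = 0 :: ·
LTS(Q): 4 reachable states
  v0 = b.a.c.0 + 0 :: =b=> v1
  v1 = a.c.0 :: =a=> v2
  v2 = c.0 :: =c=> v3
  v3 = 0 :: ·
Coarsest stable partition (strong bisimilarity classes):
  B0 = {u0, v0}
  B1 = {u1, v1}
  B2 = {u2, v2}
  B3 = {u3, v3}
u0 ∈ B0, v0 ∈ B0 → same block
Bisimilar ⇒ trace-equivalent.

YES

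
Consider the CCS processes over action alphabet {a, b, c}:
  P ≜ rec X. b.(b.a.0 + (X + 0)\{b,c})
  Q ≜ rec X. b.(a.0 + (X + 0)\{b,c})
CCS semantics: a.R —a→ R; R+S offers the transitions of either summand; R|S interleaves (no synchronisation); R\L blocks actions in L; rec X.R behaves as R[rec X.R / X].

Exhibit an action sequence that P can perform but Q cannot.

bb

LTS(P): 4 reachable states
  m0 = rec X. b.(b.a.0 + (X + 0)\{b,c}) → =b=> m1
  m1 = b.a.0 + ((rec X. b.(b.a.0 + (X + 0)\{b,c})) + 0)\{b,c} → =b=> m2
  m2 = a.0 → =a=> m3
  m3 = 0 → (no moves)
LTS(Q): 3 reachable states
  n0 = rec X. b.(a.0 + (X + 0)\{b,c}) → =b=> n1
  n1 = a.0 + ((rec X. b.(a.0 + (X + 0)\{b,c})) + 0)\{b,c} → =a=> n2
  n2 = 0 → (no moves)
Executing bb from P (initial set {m0}):
  step 1 (b): {m1}
  step 2 (b): {m2}
  ✓ P
Executing bb from Q (initial set {n0}):
  step 1 (b): {n1}
  step 2 (b): ∅  — Q cannot continue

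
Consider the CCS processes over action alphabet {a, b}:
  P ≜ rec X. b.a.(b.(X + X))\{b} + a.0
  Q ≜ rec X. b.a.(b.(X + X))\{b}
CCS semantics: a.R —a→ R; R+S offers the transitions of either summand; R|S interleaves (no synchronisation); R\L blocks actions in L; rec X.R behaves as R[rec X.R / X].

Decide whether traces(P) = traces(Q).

Reachable graph of P (4 states):
  u0 = rec X. b.a.(b.(X + X))\{b} + a.0 ⊢ ··a··> u1, ··b··> u2
  u1 = 0 ⊢ deadlocked
  u2 = a.(b.((rec X. b.a.(b.(X + X))\{b} + a.0) + (rec X. b.a.(b.(X + X))\{b} + a.0)))\{b} ⊢ ··a··> u3
  u3 = (b.((rec X. b.a.(b.(X + X))\{b} + a.0) + (rec X. b.a.(b.(X + X))\{b} + a.0)))\{b} ⊢ deadlocked
Reachable graph of Q (3 states):
  v0 = rec X. b.a.(b.(X + X))\{b} ⊢ ··b··> v1
  v1 = a.(b.((rec X. b.a.(b.(X + X))\{b}) + (rec X. b.a.(b.(X + X))\{b})))\{b} ⊢ ··a··> v2
  v2 = (b.((rec X. b.a.(b.(X + X))\{b}) + (rec X. b.a.(b.(X + X))\{b})))\{b} ⊢ deadlocked
Trace ⟨a⟩ through P, begin at {u0}:
  [1] a ⇒ {u1}
  ✓ P
Trace ⟨a⟩ through Q, begin at {v0}:
  [1] a ⇒ ∅  — Q cannot continue

traces(P) ≠ traces(Q) — witness ⟨a⟩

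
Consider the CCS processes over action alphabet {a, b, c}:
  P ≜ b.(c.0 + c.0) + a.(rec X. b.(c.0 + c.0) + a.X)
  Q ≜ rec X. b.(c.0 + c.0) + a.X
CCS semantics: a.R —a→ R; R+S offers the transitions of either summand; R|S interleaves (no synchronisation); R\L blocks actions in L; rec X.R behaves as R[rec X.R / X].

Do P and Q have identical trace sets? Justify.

LTS(P): 4 reachable states
  s0 = b.(c.0 + c.0) + a.(rec X. b.(c.0 + c.0) + a.X) | —a→ s1, —b→ s2
  s1 = rec X. b.(c.0 + c.0) + a.X | —a→ s1, —b→ s2
  s2 = c.0 + c.0 | —c→ s3
  s3 = 0 | ∅
LTS(Q): 3 reachable states
  t0 = rec X. b.(c.0 + c.0) + a.X | —a→ t0, —b→ t1
  t1 = c.0 + c.0 | —c→ t2
  t2 = 0 | ∅
Partition-refinement fixed point:
  B0 = {s0, s1, t0}
  B1 = {s2, t1}
  B2 = {s3, t2}
s0 ∈ B0, t0 ∈ B0 → same block
Bisimilar ⇒ trace-equivalent.

trace-equivalent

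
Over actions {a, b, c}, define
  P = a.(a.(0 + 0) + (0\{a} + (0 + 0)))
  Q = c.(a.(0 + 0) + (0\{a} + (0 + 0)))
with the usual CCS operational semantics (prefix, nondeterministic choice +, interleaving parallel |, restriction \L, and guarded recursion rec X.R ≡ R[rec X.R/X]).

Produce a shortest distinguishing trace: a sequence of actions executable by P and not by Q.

P's transition system — 3 states:
  m0 = a.(a.(0 + 0) + (0\{a} + (0 + 0))) | --a--▸ m1
  m1 = a.(0 + 0) + (0\{a} + (0 + 0)) | --a--▸ m2
  m2 = 0 + 0 | stopped
Q's transition system — 3 states:
  n0 = c.(a.(0 + 0) + (0\{a} + (0 + 0))) | --c--▸ n1
  n1 = a.(0 + 0) + (0\{a} + (0 + 0)) | --a--▸ n2
  n2 = 0 + 0 | stopped
Executing a from P (initial set {m0}):
  step 1 (a): {m1}
  P completes σ.
Executing a from Q (initial set {n0}):
  step 1 (a): ∅  — Q cannot continue

a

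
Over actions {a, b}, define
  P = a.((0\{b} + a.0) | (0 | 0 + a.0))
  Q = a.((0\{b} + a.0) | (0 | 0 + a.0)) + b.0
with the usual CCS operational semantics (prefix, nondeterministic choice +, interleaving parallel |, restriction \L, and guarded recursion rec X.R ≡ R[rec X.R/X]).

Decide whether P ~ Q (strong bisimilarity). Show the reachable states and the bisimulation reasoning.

NO

LTS(P): 5 reachable states
  s0 = a.((0\{b} + a.0) | (0 | 0 + a.0)) | -a-> s1
  s1 = (0\{b} + a.0) | (0 | 0 + a.0) | -a-> s2, -a-> s3
  s2 = (0\{b} + a.0) | 0 | -a-> s4
  s3 = 0 | (0 | 0 + a.0) | -a-> s4
  s4 = 0 | 0 | ·
LTS(Q): 6 reachable states
  t0 = a.((0\{b} + a.0) | (0 | 0 + a.0)) + b.0 | -a-> t1, -b-> t2
  t1 = (0\{b} + a.0) | (0 | 0 + a.0) | -a-> t3, -a-> t4
  t2 = 0 | ·
  t3 = (0\{b} + a.0) | 0 | -a-> t5
  t4 = 0 | (0 | 0 + a.0) | -a-> t5
  t5 = 0 | 0 | ·
Bisimilarity quotient blocks:
  B0 = {s0}
  B1 = {s1, t1}
  B2 = {s2, s3, t3, t4}
  B3 = {s4, t2, t5}
  B4 = {t0}
s0 ∈ B0, t0 ∈ B4 → different blocks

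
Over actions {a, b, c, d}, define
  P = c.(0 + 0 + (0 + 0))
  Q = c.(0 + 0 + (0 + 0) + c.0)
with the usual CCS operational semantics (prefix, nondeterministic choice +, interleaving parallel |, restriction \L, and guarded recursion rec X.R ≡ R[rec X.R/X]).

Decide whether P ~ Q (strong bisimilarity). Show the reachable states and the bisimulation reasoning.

not bisimilar

Reachable graph of P (2 states):
  s0 = c.(0 + 0 + (0 + 0)) :: =c=> s1
  s1 = 0 + 0 + (0 + 0) :: (no moves)
Reachable graph of Q (3 states):
  t0 = c.(0 + 0 + (0 + 0) + c.0) :: =c=> t1
  t1 = 0 + 0 + (0 + 0) + c.0 :: =c=> t2
  t2 = 0 :: (no moves)
Coarsest stable partition (strong bisimilarity classes):
  B0 = {s0, t1}
  B1 = {s1, t2}
  B2 = {t0}
s0 ∈ B0, t0 ∈ B2 → different blocks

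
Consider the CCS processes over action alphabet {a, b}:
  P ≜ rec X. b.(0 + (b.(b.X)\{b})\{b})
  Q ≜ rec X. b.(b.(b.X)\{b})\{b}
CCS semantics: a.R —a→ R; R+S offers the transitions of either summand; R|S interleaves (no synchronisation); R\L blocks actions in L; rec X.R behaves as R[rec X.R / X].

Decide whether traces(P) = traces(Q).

Reachable graph of P (2 states):
  s0 = rec X. b.(0 + (b.(b.X)\{b})\{b}) has moves —b→ s1
  s1 = 0 + (b.(b.(rec X. b.(0 + (b.(b.X)\{b})\{b})))\{b})\{b} has moves stopped
Reachable graph of Q (2 states):
  t0 = rec X. b.(b.(b.X)\{b})\{b} has moves —b→ t1
  t1 = (b.(b.(rec X. b.(b.(b.X)\{b})\{b}))\{b})\{b} has moves stopped
Partition-refinement fixed point:
  B0 = {s0, t0}
  B1 = {s1, t1}
s0 ∈ B0, t0 ∈ B0 → same block
Bisimilar ⇒ trace-equivalent.

YES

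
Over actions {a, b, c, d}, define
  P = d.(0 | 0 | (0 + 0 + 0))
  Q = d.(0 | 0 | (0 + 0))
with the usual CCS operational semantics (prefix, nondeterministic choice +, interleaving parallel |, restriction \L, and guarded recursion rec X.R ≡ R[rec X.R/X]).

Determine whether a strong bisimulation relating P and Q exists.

Reachable graph of P (2 states):
  s0 = d.(0 | 0 | (0 + 0 + 0)) has moves ··d··> s1
  s1 = 0 | 0 | (0 + 0 + 0) has moves (no moves)
Reachable graph of Q (2 states):
  t0 = d.(0 | 0 | (0 + 0)) has moves ··d··> t1
  t1 = 0 | 0 | (0 + 0) has moves (no moves)
Bisimilarity quotient blocks:
  B0 = {s0, t0}
  B1 = {s1, t1}
s0 ∈ B0, t0 ∈ B0 → same block

bisimilar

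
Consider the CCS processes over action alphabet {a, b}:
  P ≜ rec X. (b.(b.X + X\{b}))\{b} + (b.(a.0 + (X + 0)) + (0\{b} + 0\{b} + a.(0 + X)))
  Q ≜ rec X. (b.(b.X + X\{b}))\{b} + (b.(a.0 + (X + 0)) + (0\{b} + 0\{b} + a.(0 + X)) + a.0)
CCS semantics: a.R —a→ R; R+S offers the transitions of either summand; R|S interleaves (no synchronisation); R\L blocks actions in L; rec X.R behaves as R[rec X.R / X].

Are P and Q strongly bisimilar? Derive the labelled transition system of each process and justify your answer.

P's transition system — 4 states:
  u0 = rec X. (b.(b.X + X\{b}))\{b} + (b.(a.0 + (X + 0)) + (0\{b} + 0\{b} + a.(0 + X))) → —a→ u1, —b→ u2
  u1 = 0 + (rec X. (b.(b.X + X\{b}))\{b} + (b.(a.0 + (X + 0)) + (0\{b} + 0\{b} + a.(0 + X)))) → —a→ u1, —b→ u2
  u2 = a.0 + ((rec X. (b.(b.X + X\{b}))\{b} + (b.(a.0 + (X + 0)) + (0\{b} + 0\{b} + a.(0 + X)))) + 0) → —a→ u1, —a→ u3, —b→ u2
  u3 = 0 → deadlocked
Q's transition system — 4 states:
  v0 = rec X. (b.(b.X + X\{b}))\{b} + (b.(a.0 + (X + 0)) + (0\{b} + 0\{b} + a.(0 + X)) + a.0) → —a→ v1, —a→ v2, —b→ v3
  v1 = 0 → deadlocked
  v2 = 0 + (rec X. (b.(b.X + X\{b}))\{b} + (b.(a.0 + (X + 0)) + (0\{b} + 0\{b} + a.(0 + X)) + a.0)) → —a→ v1, —a→ v2, —b→ v3
  v3 = a.0 + ((rec X. (b.(b.X + X\{b}))\{b} + (b.(a.0 + (X + 0)) + (0\{b} + 0\{b} + a.(0 + X)) + a.0)) + 0) → —a→ v1, —a→ v2, —b→ v3
Bisimilarity quotient blocks:
  B0 = {u0, u1}
  B1 = {u2}
  B2 = {u3, v1}
  B3 = {v0, v2, v3}
u0 ∈ B0, v0 ∈ B3 → different blocks

NO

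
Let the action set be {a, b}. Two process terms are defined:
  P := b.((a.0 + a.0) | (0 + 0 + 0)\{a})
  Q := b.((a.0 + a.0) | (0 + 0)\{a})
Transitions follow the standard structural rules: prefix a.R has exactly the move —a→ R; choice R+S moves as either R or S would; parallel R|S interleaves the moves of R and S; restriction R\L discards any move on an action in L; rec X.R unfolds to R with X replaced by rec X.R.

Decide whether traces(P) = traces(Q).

Reachable graph of P (3 states):
  p0 = b.((a.0 + a.0) | (0 + 0 + 0)\{a}) | —b→ p1
  p1 = (a.0 + a.0) | (0 + 0 + 0)\{a} | —a→ p2
  p2 = 0 | (0 + 0 + 0)\{a} | ·
Reachable graph of Q (3 states):
  q0 = b.((a.0 + a.0) | (0 + 0)\{a}) | —b→ q1
  q1 = (a.0 + a.0) | (0 + 0)\{a} | —a→ q2
  q2 = 0 | (0 + 0)\{a} | ·
Bisimilarity quotient blocks:
  B0 = {p0, q0}
  B1 = {p1, q1}
  B2 = {p2, q2}
p0 ∈ B0, q0 ∈ B0 → same block
Bisimilar ⇒ trace-equivalent.

YES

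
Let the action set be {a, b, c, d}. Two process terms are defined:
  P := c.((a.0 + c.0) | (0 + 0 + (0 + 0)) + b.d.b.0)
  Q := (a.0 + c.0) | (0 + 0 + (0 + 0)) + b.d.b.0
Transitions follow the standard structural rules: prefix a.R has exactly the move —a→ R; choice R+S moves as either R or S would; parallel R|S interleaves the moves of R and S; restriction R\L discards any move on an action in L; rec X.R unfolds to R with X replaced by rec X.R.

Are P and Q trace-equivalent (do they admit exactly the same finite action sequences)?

traces(P) ≠ traces(Q) — witness ⟨ca⟩

Reachable graph of P (6 states):
  u0 = c.((a.0 + c.0) | (0 + 0 + (0 + 0)) + b.d.b.0) → -c-> u1
  u1 = (a.0 + c.0) | (0 + 0 + (0 + 0)) + b.d.b.0 → -a-> u2, -b-> u3, -c-> u2
  u2 = 0 | (0 + 0 + (0 + 0)) → stopped
  u3 = d.b.0 → -d-> u4
  u4 = b.0 → -b-> u5
  u5 = 0 → stopped
Reachable graph of Q (5 states):
  v0 = (a.0 + c.0) | (0 + 0 + (0 + 0)) + b.d.b.0 → -a-> v1, -b-> v2, -c-> v1
  v1 = 0 | (0 + 0 + (0 + 0)) → stopped
  v2 = d.b.0 → -d-> v3
  v3 = b.0 → -b-> v4
  v4 = 0 → stopped
Run σ = ⟨ca⟩ on P: start {u0}
  step 1 (c): {u1}
  step 2 (a): {u2}
  — P admits the full trace.
Run σ = ⟨ca⟩ on Q: start {v0}
  step 1 (c): {v1}
  step 2 (a): no successor for Q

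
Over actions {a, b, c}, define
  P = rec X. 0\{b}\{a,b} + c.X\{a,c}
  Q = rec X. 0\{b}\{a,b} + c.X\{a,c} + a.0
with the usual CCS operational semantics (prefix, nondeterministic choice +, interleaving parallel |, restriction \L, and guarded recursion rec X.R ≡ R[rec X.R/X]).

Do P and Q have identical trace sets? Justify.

P's transition system — 2 states:
  u0 = rec X. 0\{b}\{a,b} + c.X\{a,c} | ··c··> u1
  u1 = (rec X. 0\{b}\{a,b} + c.X\{a,c})\{a,c} | deadlocked
Q's transition system — 3 states:
  v0 = rec X. 0\{b}\{a,b} + c.X\{a,c} + a.0 | ··a··> v1, ··c··> v2
  v1 = 0 | deadlocked
  v2 = (rec X. 0\{b}\{a,b} + c.X\{a,c} + a.0)\{a,c} | deadlocked
Executing a from Q (initial set {v0}):
  [1] a ⇒ {v1}
  ✓ Q
Executing a from P (initial set {u0}):
  [1] a ⇒ no successor for P

trace-distinct — witness ⟨a⟩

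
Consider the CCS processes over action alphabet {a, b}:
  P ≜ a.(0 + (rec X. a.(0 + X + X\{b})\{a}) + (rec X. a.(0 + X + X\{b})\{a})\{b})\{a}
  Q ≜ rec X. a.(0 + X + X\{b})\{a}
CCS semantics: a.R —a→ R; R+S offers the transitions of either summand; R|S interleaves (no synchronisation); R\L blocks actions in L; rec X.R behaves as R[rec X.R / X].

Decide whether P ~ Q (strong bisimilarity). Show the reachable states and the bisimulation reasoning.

bisimilar

P's transition system — 2 states:
  s0 = a.(0 + (rec X. a.(0 + X + X\{b})\{a}) + (rec X. a.(0 + X + X\{b})\{a})\{b})\{a} → -a-> s1
  s1 = (0 + (rec X. a.(0 + X + X\{b})\{a}) + (rec X. a.(0 + X + X\{b})\{a})\{b})\{a} → ∅
Q's transition system — 2 states:
  t0 = rec X. a.(0 + X + X\{b})\{a} → -a-> t1
  t1 = (0 + (rec X. a.(0 + X + X\{b})\{a}) + (rec X. a.(0 + X + X\{b})\{a})\{b})\{a} → ∅
Bisimilarity quotient blocks:
  B0 = {s0, t0}
  B1 = {s1, t1}
s0 ∈ B0, t0 ∈ B0 → same block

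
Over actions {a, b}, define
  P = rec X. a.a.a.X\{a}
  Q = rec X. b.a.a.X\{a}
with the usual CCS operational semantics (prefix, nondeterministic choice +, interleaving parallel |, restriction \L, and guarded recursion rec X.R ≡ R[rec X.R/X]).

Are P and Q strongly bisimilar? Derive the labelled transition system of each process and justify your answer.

Reachable graph of P (4 states):
  s0 = rec X. a.a.a.X\{a} :: ··a··> s1
  s1 = a.a.(rec X. a.a.a.X\{a})\{a} :: ··a··> s2
  s2 = a.(rec X. a.a.a.X\{a})\{a} :: ··a··> s3
  s3 = (rec X. a.a.a.X\{a})\{a} :: (no moves)
Reachable graph of Q (5 states):
  t0 = rec X. b.a.a.X\{a} :: ··b··> t1
  t1 = a.a.(rec X. b.a.a.X\{a})\{a} :: ··a··> t2
  t2 = a.(rec X. b.a.a.X\{a})\{a} :: ··a··> t3
  t3 = (rec X. b.a.a.X\{a})\{a} :: ··b··> t4
  t4 = (a.a.(rec X. b.a.a.X\{a})\{a})\{a} :: (no moves)
Coarsest stable partition (strong bisimilarity classes):
  B0 = {s0}
  B1 = {s1}
  B2 = {s2}
  B3 = {s3, t4}
  B4 = {t0}
  B5 = {t1}
  B6 = {t2}
  B7 = {t3}
s0 ∈ B0, t0 ∈ B4 → different blocks

not bisimilar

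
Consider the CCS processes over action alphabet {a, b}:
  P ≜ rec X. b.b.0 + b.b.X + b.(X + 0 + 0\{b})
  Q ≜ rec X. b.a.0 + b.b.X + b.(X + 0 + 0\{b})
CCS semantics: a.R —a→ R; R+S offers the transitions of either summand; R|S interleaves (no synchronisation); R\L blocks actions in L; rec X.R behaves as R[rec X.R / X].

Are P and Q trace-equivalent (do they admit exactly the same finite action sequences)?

NO — witness ⟨ba⟩

Reachable graph of P (5 states):
  u0 = rec X. b.b.0 + b.b.X + b.(X + 0 + 0\{b}) ⊢ =b=> u1, =b=> u2, =b=> u3
  u1 = (rec X. b.b.0 + b.b.X + b.(X + 0 + 0\{b})) + 0 + 0\{b} ⊢ =b=> u1, =b=> u2, =b=> u3
  u2 = b.(rec X. b.b.0 + b.b.X + b.(X + 0 + 0\{b})) ⊢ =b=> u0
  u3 = b.0 ⊢ =b=> u4
  u4 = 0 ⊢ stopped
Reachable graph of Q (5 states):
  v0 = rec X. b.a.0 + b.b.X + b.(X + 0 + 0\{b}) ⊢ =b=> v1, =b=> v2, =b=> v3
  v1 = (rec X. b.a.0 + b.b.X + b.(X + 0 + 0\{b})) + 0 + 0\{b} ⊢ =b=> v1, =b=> v2, =b=> v3
  v2 = a.0 ⊢ =a=> v4
  v3 = b.(rec X. b.a.0 + b.b.X + b.(X + 0 + 0\{b})) ⊢ =b=> v0
  v4 = 0 ⊢ stopped
Trace ⟨ba⟩ through Q, begin at {v0}:
  after b @ step 1: {v1, v2, v3}
  after a @ step 2: {v4}
  Q completes σ.
Trace ⟨ba⟩ through P, begin at {u0}:
  after b @ step 1: {u1, u2, u3}
  after a @ step 2: ∅  — P cannot continue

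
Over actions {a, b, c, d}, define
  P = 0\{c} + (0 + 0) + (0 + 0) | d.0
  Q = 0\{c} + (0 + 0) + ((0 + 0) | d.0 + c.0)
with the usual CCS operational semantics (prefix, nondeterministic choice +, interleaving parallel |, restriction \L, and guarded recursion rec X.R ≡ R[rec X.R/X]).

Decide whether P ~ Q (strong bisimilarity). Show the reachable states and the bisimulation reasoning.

Reachable graph of P (2 states):
  u0 = 0\{c} + (0 + 0) + (0 + 0) | d.0 → —d→ u1
  u1 = (0 + 0) | 0 → ·
Reachable graph of Q (3 states):
  v0 = 0\{c} + (0 + 0) + ((0 + 0) | d.0 + c.0) → —c→ v1, —d→ v2
  v1 = 0 → ·
  v2 = (0 + 0) | 0 → ·
Bisimilarity quotient blocks:
  B0 = {u0}
  B1 = {u1, v1, v2}
  B2 = {v0}
u0 ∈ B0, v0 ∈ B2 → different blocks

not bisimilar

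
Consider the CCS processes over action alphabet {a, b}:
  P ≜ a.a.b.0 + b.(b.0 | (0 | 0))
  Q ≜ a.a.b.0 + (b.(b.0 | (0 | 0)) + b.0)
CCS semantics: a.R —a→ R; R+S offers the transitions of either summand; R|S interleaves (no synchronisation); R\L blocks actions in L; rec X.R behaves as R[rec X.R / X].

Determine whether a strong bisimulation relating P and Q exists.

not bisimilar

LTS(P): 6 reachable states
  s0 = a.a.b.0 + b.(b.0 | (0 | 0)) ⊢ -a-> s1, -b-> s2
  s1 = a.b.0 ⊢ -a-> s3
  s2 = b.0 | (0 | 0) ⊢ -b-> s4
  s3 = b.0 ⊢ -b-> s5
  s4 = 0 | (0 | 0) ⊢ ∅
  s5 = 0 ⊢ ∅
LTS(Q): 6 reachable states
  t0 = a.a.b.0 + (b.(b.0 | (0 | 0)) + b.0) ⊢ -a-> t1, -b-> t2, -b-> t3
  t1 = a.b.0 ⊢ -a-> t4
  t2 = 0 ⊢ ∅
  t3 = b.0 | (0 | 0) ⊢ -b-> t5
  t4 = b.0 ⊢ -b-> t2
  t5 = 0 | (0 | 0) ⊢ ∅
Partition-refinement fixed point:
  B0 = {s0}
  B1 = {s1, t1}
  B2 = {s2, s3, t3, t4}
  B3 = {s4, s5, t2, t5}
  B4 = {t0}
s0 ∈ B0, t0 ∈ B4 → different blocks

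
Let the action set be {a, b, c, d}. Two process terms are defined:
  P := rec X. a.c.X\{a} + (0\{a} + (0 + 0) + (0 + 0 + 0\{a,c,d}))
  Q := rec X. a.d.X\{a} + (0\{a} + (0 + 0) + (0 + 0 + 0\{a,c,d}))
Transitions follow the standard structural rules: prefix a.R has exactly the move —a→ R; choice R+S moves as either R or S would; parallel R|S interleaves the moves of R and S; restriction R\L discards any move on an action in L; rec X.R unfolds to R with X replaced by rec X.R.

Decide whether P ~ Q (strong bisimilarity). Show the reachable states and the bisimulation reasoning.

LTS(P): 3 reachable states
  u0 = rec X. a.c.X\{a} + (0\{a} + (0 + 0) + (0 + 0 + 0\{a,c,d})) has moves —a→ u1
  u1 = c.(rec X. a.c.X\{a} + (0\{a} + (0 + 0) + (0 + 0 + 0\{a,c,d})))\{a} has moves —c→ u2
  u2 = (rec X. a.c.X\{a} + (0\{a} + (0 + 0) + (0 + 0 + 0\{a,c,d})))\{a} has moves deadlocked
LTS(Q): 3 reachable states
  v0 = rec X. a.d.X\{a} + (0\{a} + (0 + 0) + (0 + 0 + 0\{a,c,d})) has moves —a→ v1
  v1 = d.(rec X. a.d.X\{a} + (0\{a} + (0 + 0) + (0 + 0 + 0\{a,c,d})))\{a} has moves —d→ v2
  v2 = (rec X. a.d.X\{a} + (0\{a} + (0 + 0) + (0 + 0 + 0\{a,c,d})))\{a} has moves deadlocked
Bisimilarity quotient blocks:
  B0 = {u0}
  B1 = {u1}
  B2 = {u2, v2}
  B3 = {v0}
  B4 = {v1}
u0 ∈ B0, v0 ∈ B3 → different blocks

NO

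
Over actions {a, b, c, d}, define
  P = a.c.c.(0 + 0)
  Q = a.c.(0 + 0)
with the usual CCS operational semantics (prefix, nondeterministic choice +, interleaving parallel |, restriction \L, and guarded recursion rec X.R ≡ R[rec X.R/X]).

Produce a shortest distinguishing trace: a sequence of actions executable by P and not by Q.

Reachable graph of P (4 states):
  m0 = a.c.c.(0 + 0) has moves —a→ m1
  m1 = c.c.(0 + 0) has moves —c→ m2
  m2 = c.(0 + 0) has moves —c→ m3
  m3 = 0 + 0 has moves ∅
Reachable graph of Q (3 states):
  n0 = a.c.(0 + 0) has moves —a→ n1
  n1 = c.(0 + 0) has moves —c→ n2
  n2 = 0 + 0 has moves ∅
Run σ = ⟨acc⟩ on P: start {m0}
  after a @ step 1: {m1}
  after c @ step 2: {m2}
  after c @ step 3: {m3}
  ✓ P
Run σ = ⟨acc⟩ on Q: start {n0}
  after a @ step 1: {n1}
  after c @ step 2: {n2}
  after c @ step 3: ∅  — Q cannot continue

acc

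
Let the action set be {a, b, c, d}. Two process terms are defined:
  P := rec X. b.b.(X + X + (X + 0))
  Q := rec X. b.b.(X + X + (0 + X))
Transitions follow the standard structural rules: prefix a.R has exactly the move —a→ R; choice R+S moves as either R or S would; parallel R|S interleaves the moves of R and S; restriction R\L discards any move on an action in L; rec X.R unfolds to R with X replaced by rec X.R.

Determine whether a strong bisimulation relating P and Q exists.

LTS(P): 3 reachable states
  m0 = rec X. b.b.(X + X + (X + 0)) has moves --b--▸ m1
  m1 = b.((rec X. b.b.(X + X + (X + 0))) + (rec X. b.b.(X + X + (X + 0))) + ((rec X. b.b.(X + X + (X + 0))) + 0)) has moves --b--▸ m2
  m2 = (rec X. b.b.(X + X + (X + 0))) + (rec X. b.b.(X + X + (X + 0))) + ((rec X. b.b.(X + X + (X + 0))) + 0) has moves --b--▸ m1
LTS(Q): 3 reachable states
  n0 = rec X. b.b.(X + X + (0 + X)) has moves --b--▸ n1
  n1 = b.((rec X. b.b.(X + X + (0 + X))) + (rec X. b.b.(X + X + (0 + X))) + (0 + (rec X. b.b.(X + X + (0 + X))))) has moves --b--▸ n2
  n2 = (rec X. b.b.(X + X + (0 + X))) + (rec X. b.b.(X + X + (0 + X))) + (0 + (rec X. b.b.(X + X + (0 + X)))) has moves --b--▸ n1
Partition-refinement fixed point:
  B0 = {m0, m1, m2, n0, n1, n2}
m0 ∈ B0, n0 ∈ B0 → same block

P ~ Q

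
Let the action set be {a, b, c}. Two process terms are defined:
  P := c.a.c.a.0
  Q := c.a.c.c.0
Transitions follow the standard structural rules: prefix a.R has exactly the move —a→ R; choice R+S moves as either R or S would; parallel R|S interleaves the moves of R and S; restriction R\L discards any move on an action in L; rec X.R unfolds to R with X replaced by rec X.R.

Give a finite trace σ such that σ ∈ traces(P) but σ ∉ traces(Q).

caca

P's transition system — 5 states:
  m0 = c.a.c.a.0 ⊢ -c-> m1
  m1 = a.c.a.0 ⊢ -a-> m2
  m2 = c.a.0 ⊢ -c-> m3
  m3 = a.0 ⊢ -a-> m4
  m4 = 0 ⊢ stopped
Q's transition system — 5 states:
  n0 = c.a.c.c.0 ⊢ -c-> n1
  n1 = a.c.c.0 ⊢ -a-> n2
  n2 = c.c.0 ⊢ -c-> n3
  n3 = c.0 ⊢ -c-> n4
  n4 = 0 ⊢ stopped
Run σ = ⟨caca⟩ on P: start {m0}
  [1] c ⇒ {m1}
  [2] a ⇒ {m2}
  [3] c ⇒ {m3}
  [4] a ⇒ {m4}
  ✓ P
Run σ = ⟨caca⟩ on Q: start {n0}
  [1] c ⇒ {n1}
  [2] a ⇒ {n2}
  [3] c ⇒ {n3}
  [4] a ⇒ no successor for Q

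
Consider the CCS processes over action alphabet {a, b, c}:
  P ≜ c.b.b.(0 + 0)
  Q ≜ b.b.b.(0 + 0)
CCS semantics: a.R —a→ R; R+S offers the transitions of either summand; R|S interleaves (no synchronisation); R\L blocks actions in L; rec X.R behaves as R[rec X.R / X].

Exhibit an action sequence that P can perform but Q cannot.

c

P's transition system — 4 states:
  s0 = c.b.b.(0 + 0) has moves ··c··> s1
  s1 = b.b.(0 + 0) has moves ··b··> s2
  s2 = b.(0 + 0) has moves ··b··> s3
  s3 = 0 + 0 has moves deadlocked
Q's transition system — 4 states:
  t0 = b.b.b.(0 + 0) has moves ··b··> t1
  t1 = b.b.(0 + 0) has moves ··b··> t2
  t2 = b.(0 + 0) has moves ··b··> t3
  t3 = 0 + 0 has moves deadlocked
Trace ⟨c⟩ through P, begin at {s0}:
  after c @ step 1: {s1}
  ✓ P
Trace ⟨c⟩ through Q, begin at {t0}:
  after c @ step 1: ∅  — Q cannot continue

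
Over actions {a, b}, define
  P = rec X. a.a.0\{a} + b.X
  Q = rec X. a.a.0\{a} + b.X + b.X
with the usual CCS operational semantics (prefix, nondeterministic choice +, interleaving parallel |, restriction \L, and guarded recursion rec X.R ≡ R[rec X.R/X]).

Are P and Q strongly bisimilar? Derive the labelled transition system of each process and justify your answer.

Reachable graph of P (3 states):
  u0 = rec X. a.a.0\{a} + b.X | -a-> u1, -b-> u0
  u1 = a.0\{a} | -a-> u2
  u2 = 0\{a} | ·
Reachable graph of Q (3 states):
  v0 = rec X. a.a.0\{a} + b.X + b.X | -a-> v1, -b-> v0
  v1 = a.0\{a} | -a-> v2
  v2 = 0\{a} | ·
Partition-refinement fixed point:
  B0 = {u0, v0}
  B1 = {u1, v1}
  B2 = {u2, v2}
u0 ∈ B0, v0 ∈ B0 → same block

YES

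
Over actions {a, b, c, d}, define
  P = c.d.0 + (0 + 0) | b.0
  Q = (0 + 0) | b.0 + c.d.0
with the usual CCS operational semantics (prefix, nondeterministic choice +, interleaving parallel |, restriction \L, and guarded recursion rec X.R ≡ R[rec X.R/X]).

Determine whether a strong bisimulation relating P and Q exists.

Reachable graph of P (4 states):
  u0 = c.d.0 + (0 + 0) | b.0 :: --b--▸ u1, --c--▸ u2
  u1 = (0 + 0) | 0 :: stopped
  u2 = d.0 :: --d--▸ u3
  u3 = 0 :: stopped
Reachable graph of Q (4 states):
  v0 = (0 + 0) | b.0 + c.d.0 :: --b--▸ v1, --c--▸ v2
  v1 = (0 + 0) | 0 :: stopped
  v2 = d.0 :: --d--▸ v3
  v3 = 0 :: stopped
Coarsest stable partition (strong bisimilarity classes):
  B0 = {u0, v0}
  B1 = {u1, u3, v1, v3}
  B2 = {u2, v2}
u0 ∈ B0, v0 ∈ B0 → same block

bisimilar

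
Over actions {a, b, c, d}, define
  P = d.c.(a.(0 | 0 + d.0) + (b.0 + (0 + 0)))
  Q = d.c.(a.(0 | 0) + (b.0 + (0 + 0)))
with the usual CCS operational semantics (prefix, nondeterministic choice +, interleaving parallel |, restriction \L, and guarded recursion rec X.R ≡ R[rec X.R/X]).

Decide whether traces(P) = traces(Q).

traces(P) ≠ traces(Q) — witness ⟨dcad⟩

Reachable graph of P (5 states):
  s0 = d.c.(a.(0 | 0 + d.0) + (b.0 + (0 + 0))) has moves --d--▸ s1
  s1 = c.(a.(0 | 0 + d.0) + (b.0 + (0 + 0))) has moves --c--▸ s2
  s2 = a.(0 | 0 + d.0) + (b.0 + (0 + 0)) has moves --a--▸ s3, --b--▸ s4
  s3 = 0 | 0 + d.0 has moves --d--▸ s4
  s4 = 0 has moves (no moves)
Reachable graph of Q (5 states):
  t0 = d.c.(a.(0 | 0) + (b.0 + (0 + 0))) has moves --d--▸ t1
  t1 = c.(a.(0 | 0) + (b.0 + (0 + 0))) has moves --c--▸ t2
  t2 = a.(0 | 0) + (b.0 + (0 + 0)) has moves --a--▸ t3, --b--▸ t4
  t3 = 0 | 0 has moves (no moves)
  t4 = 0 has moves (no moves)
Trace ⟨dcad⟩ through P, begin at {s0}:
  step 1 (d): {s1}
  step 2 (c): {s2}
  step 3 (a): {s3}
  step 4 (d): {s4}
  — P admits the full trace.
Trace ⟨dcad⟩ through Q, begin at {t0}:
  step 1 (d): {t1}
  step 2 (c): {t2}
  step 3 (a): {t3}
  step 4 (d): no successor for Q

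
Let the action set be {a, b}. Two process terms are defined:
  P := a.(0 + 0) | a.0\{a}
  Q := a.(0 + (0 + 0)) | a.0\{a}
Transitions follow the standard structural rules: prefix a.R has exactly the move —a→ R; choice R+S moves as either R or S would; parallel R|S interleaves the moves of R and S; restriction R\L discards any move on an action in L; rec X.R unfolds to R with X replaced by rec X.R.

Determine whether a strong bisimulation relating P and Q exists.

LTS(P): 4 reachable states
  p0 = a.(0 + 0) | a.0\{a} ⊢ ··a··> p1, ··a··> p2
  p1 = (0 + 0) | a.0\{a} ⊢ ··a··> p3
  p2 = a.(0 + 0) | 0\{a} ⊢ ··a··> p3
  p3 = (0 + 0) | 0\{a} ⊢ ·
LTS(Q): 4 reachable states
  q0 = a.(0 + (0 + 0)) | a.0\{a} ⊢ ··a··> q1, ··a··> q2
  q1 = (0 + (0 + 0)) | a.0\{a} ⊢ ··a··> q3
  q2 = a.(0 + (0 + 0)) | 0\{a} ⊢ ··a··> q3
  q3 = (0 + (0 + 0)) | 0\{a} ⊢ ·
Coarsest stable partition (strong bisimilarity classes):
  B0 = {p0, q0}
  B1 = {p1, p2, q1, q2}
  B2 = {p3, q3}
p0 ∈ B0, q0 ∈ B0 → same block

YES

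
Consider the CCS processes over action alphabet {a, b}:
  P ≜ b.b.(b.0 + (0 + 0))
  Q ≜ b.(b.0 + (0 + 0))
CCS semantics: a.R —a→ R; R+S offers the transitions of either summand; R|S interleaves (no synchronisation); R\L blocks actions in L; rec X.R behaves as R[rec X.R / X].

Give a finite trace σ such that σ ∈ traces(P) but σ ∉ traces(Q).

Reachable graph of P (4 states):
  p0 = b.b.(b.0 + (0 + 0)) has moves --b--▸ p1
  p1 = b.(b.0 + (0 + 0)) has moves --b--▸ p2
  p2 = b.0 + (0 + 0) has moves --b--▸ p3
  p3 = 0 has moves ∅
Reachable graph of Q (3 states):
  q0 = b.(b.0 + (0 + 0)) has moves --b--▸ q1
  q1 = b.0 + (0 + 0) has moves --b--▸ q2
  q2 = 0 has moves ∅
Run σ = ⟨bbb⟩ on P: start {p0}
  step 1 (b): {p1}
  step 2 (b): {p2}
  step 3 (b): {p3}
  P completes σ.
Run σ = ⟨bbb⟩ on Q: start {q0}
  step 1 (b): {q1}
  step 2 (b): {q2}
  step 3 (b): ∅ (Q stuck)

bbb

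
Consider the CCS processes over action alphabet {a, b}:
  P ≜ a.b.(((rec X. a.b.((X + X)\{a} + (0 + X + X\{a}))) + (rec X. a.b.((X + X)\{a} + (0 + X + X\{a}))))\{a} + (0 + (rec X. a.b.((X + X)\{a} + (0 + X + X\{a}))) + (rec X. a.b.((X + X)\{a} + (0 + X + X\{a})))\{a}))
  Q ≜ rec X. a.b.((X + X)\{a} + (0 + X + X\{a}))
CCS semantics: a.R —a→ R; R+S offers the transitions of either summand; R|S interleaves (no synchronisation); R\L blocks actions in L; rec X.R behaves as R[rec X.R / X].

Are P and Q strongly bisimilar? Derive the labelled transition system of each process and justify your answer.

LTS(P): 3 reachable states
  m0 = a.b.(((rec X. a.b.((X + X)\{a} + (0 + X + X\{a}))) + (rec X. a.b.((X + X)\{a} + (0 + X + X\{a}))))\{a} + (0 + (rec X. a.b.((X + X)\{a} + (0 + X + X\{a}))) + (rec X. a.b.((X + X)\{a} + (0 + X + X\{a})))\{a})) ⊢ =a=> m1
  m1 = b.(((rec X. a.b.((X + X)\{a} + (0 + X + X\{a}))) + (rec X. a.b.((X + X)\{a} + (0 + X + X\{a}))))\{a} + (0 + (rec X. a.b.((X + X)\{a} + (0 + X + X\{a}))) + (rec X. a.b.((X + X)\{a} + (0 + X + X\{a})))\{a})) ⊢ =b=> m2
  m2 = ((rec X. a.b.((X + X)\{a} + (0 + X + X\{a}))) + (rec X. a.b.((X + X)\{a} + (0 + X + X\{a}))))\{a} + (0 + (rec X. a.b.((X + X)\{a} + (0 + X + X\{a}))) + (rec X. a.b.((X + X)\{a} + (0 + X + X\{a})))\{a}) ⊢ =a=> m1
LTS(Q): 3 reachable states
  n0 = rec X. a.b.((X + X)\{a} + (0 + X + X\{a})) ⊢ =a=> n1
  n1 = b.(((rec X. a.b.((X + X)\{a} + (0 + X + X\{a}))) + (rec X. a.b.((X + X)\{a} + (0 + X + X\{a}))))\{a} + (0 + (rec X. a.b.((X + X)\{a} + (0 + X + X\{a}))) + (rec X. a.b.((X + X)\{a} + (0 + X + X\{a})))\{a})) ⊢ =b=> n2
  n2 = ((rec X. a.b.((X + X)\{a} + (0 + X + X\{a}))) + (rec X. a.b.((X + X)\{a} + (0 + X + X\{a}))))\{a} + (0 + (rec X. a.b.((X + X)\{a} + (0 + X + X\{a}))) + (rec X. a.b.((X + X)\{a} + (0 + X + X\{a})))\{a}) ⊢ =a=> n1
Coarsest stable partition (strong bisimilarity classes):
  B0 = {m0, m2, n0, n2}
  B1 = {m1, n1}
m0 ∈ B0, n0 ∈ B0 → same block

P ~ Q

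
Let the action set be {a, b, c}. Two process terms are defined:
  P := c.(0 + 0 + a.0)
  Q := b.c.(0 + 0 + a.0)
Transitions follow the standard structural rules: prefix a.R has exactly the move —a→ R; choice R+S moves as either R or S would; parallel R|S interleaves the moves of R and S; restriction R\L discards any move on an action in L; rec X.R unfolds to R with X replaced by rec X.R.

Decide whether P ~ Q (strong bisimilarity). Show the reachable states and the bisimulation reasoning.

Reachable graph of P (3 states):
  u0 = c.(0 + 0 + a.0) | --c--▸ u1
  u1 = 0 + 0 + a.0 | --a--▸ u2
  u2 = 0 | ∅
Reachable graph of Q (4 states):
  v0 = b.c.(0 + 0 + a.0) | --b--▸ v1
  v1 = c.(0 + 0 + a.0) | --c--▸ v2
  v2 = 0 + 0 + a.0 | --a--▸ v3
  v3 = 0 | ∅
Partition-refinement fixed point:
  B0 = {u0, v1}
  B1 = {u1, v2}
  B2 = {u2, v3}
  B3 = {v0}
u0 ∈ B0, v0 ∈ B3 → different blocks

P ≁ Q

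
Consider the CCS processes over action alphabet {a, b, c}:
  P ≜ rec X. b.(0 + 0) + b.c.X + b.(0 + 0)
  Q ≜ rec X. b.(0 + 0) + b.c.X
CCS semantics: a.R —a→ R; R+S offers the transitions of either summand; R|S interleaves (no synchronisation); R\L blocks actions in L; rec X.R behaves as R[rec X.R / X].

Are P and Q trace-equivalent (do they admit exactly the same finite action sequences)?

trace-equivalent

Reachable graph of P (3 states):
  p0 = rec X. b.(0 + 0) + b.c.X + b.(0 + 0) has moves ··b··> p1, ··b··> p2
  p1 = 0 + 0 has moves ·
  p2 = c.(rec X. b.(0 + 0) + b.c.X + b.(0 + 0)) has moves ··c··> p0
Reachable graph of Q (3 states):
  q0 = rec X. b.(0 + 0) + b.c.X has moves ··b··> q1, ··b··> q2
  q1 = 0 + 0 has moves ·
  q2 = c.(rec X. b.(0 + 0) + b.c.X) has moves ··c··> q0
Coarsest stable partition (strong bisimilarity classes):
  B0 = {p0, q0}
  B1 = {p1, q1}
  B2 = {p2, q2}
p0 ∈ B0, q0 ∈ B0 → same block
Bisimilar ⇒ trace-equivalent.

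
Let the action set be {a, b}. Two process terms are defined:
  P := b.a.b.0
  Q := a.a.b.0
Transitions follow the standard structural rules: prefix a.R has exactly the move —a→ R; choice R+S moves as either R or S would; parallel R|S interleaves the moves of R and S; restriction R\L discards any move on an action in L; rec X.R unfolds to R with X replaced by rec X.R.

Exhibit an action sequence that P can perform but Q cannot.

b

LTS(P): 4 reachable states
  u0 = b.a.b.0 ⊢ --b--▸ u1
  u1 = a.b.0 ⊢ --a--▸ u2
  u2 = b.0 ⊢ --b--▸ u3
  u3 = 0 ⊢ deadlocked
LTS(Q): 4 reachable states
  v0 = a.a.b.0 ⊢ --a--▸ v1
  v1 = a.b.0 ⊢ --a--▸ v2
  v2 = b.0 ⊢ --b--▸ v3
  v3 = 0 ⊢ deadlocked
Run σ = ⟨b⟩ on P: start {u0}
  [1] b ⇒ {u1}
  P completes σ.
Run σ = ⟨b⟩ on Q: start {v0}
  [1] b ⇒ no successor for Q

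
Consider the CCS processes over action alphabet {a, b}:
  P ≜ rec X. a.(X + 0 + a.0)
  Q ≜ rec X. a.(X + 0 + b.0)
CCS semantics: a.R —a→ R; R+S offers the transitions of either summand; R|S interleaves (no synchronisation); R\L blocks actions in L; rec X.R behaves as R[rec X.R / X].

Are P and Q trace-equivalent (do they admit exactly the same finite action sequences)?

trace-distinct — witness ⟨ab⟩

P's transition system — 3 states:
  u0 = rec X. a.(X + 0 + a.0) has moves ··a··> u1
  u1 = (rec X. a.(X + 0 + a.0)) + 0 + a.0 has moves ··a··> u1, ··a··> u2
  u2 = 0 has moves stopped
Q's transition system — 3 states:
  v0 = rec X. a.(X + 0 + b.0) has moves ··a··> v1
  v1 = (rec X. a.(X + 0 + b.0)) + 0 + b.0 has moves ··a··> v1, ··b··> v2
  v2 = 0 has moves stopped
Run σ = ⟨ab⟩ on Q: start {v0}
  [1] a ⇒ {v1}
  [2] b ⇒ {v2}
  ✓ Q
Run σ = ⟨ab⟩ on P: start {u0}
  [1] a ⇒ {u1}
  [2] b ⇒ ∅ (P stuck)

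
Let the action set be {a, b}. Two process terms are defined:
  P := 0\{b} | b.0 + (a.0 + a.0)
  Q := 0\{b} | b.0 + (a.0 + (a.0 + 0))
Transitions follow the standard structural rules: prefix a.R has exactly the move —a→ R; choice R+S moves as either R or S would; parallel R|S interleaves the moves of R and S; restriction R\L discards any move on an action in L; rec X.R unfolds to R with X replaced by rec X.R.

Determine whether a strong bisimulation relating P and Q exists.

LTS(P): 3 reachable states
  m0 = 0\{b} | b.0 + (a.0 + a.0) ⊢ =a=> m1, =b=> m2
  m1 = 0 ⊢ stopped
  m2 = 0\{b} | 0 ⊢ stopped
LTS(Q): 3 reachable states
  n0 = 0\{b} | b.0 + (a.0 + (a.0 + 0)) ⊢ =a=> n1, =b=> n2
  n1 = 0 ⊢ stopped
  n2 = 0\{b} | 0 ⊢ stopped
Coarsest stable partition (strong bisimilarity classes):
  B0 = {m0, n0}
  B1 = {m1, m2, n1, n2}
m0 ∈ B0, n0 ∈ B0 → same block

P ~ Q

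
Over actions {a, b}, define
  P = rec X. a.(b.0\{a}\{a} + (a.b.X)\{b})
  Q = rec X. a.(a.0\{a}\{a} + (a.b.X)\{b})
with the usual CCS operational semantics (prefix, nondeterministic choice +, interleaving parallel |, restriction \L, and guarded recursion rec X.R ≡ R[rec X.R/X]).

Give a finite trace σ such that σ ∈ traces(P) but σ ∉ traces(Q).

ab

P's transition system — 4 states:
  u0 = rec X. a.(b.0\{a}\{a} + (a.b.X)\{b}) → -a-> u1
  u1 = b.0\{a}\{a} + (a.b.(rec X. a.(b.0\{a}\{a} + (a.b.X)\{b})))\{b} → -a-> u2, -b-> u3
  u2 = (b.(rec X. a.(b.0\{a}\{a} + (a.b.X)\{b})))\{b} → deadlocked
  u3 = 0\{a}\{a} → deadlocked
Q's transition system — 4 states:
  v0 = rec X. a.(a.0\{a}\{a} + (a.b.X)\{b}) → -a-> v1
  v1 = a.0\{a}\{a} + (a.b.(rec X. a.(a.0\{a}\{a} + (a.b.X)\{b})))\{b} → -a-> v2, -a-> v3
  v2 = (b.(rec X. a.(a.0\{a}\{a} + (a.b.X)\{b})))\{b} → deadlocked
  v3 = 0\{a}\{a} → deadlocked
Executing ab from P (initial set {u0}):
  step 1 (a): {u1}
  step 2 (b): {u3}
  P completes σ.
Executing ab from Q (initial set {v0}):
  step 1 (a): {v1}
  step 2 (b): no successor for Q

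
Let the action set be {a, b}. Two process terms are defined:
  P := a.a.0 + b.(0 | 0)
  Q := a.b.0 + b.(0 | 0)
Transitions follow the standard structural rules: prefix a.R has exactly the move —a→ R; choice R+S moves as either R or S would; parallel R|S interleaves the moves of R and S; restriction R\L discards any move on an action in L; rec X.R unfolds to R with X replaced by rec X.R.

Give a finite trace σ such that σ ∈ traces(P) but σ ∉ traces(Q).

aa

LTS(P): 4 reachable states
  u0 = a.a.0 + b.(0 | 0) ⊢ —a→ u1, —b→ u2
  u1 = a.0 ⊢ —a→ u3
  u2 = 0 | 0 ⊢ ∅
  u3 = 0 ⊢ ∅
LTS(Q): 4 reachable states
  v0 = a.b.0 + b.(0 | 0) ⊢ —a→ v1, —b→ v2
  v1 = b.0 ⊢ —b→ v3
  v2 = 0 | 0 ⊢ ∅
  v3 = 0 ⊢ ∅
Run σ = ⟨aa⟩ on P: start {u0}
  [1] a ⇒ {u1}
  [2] a ⇒ {u3}
  — P admits the full trace.
Run σ = ⟨aa⟩ on Q: start {v0}
  [1] a ⇒ {v1}
  [2] a ⇒ ∅  — Q cannot continue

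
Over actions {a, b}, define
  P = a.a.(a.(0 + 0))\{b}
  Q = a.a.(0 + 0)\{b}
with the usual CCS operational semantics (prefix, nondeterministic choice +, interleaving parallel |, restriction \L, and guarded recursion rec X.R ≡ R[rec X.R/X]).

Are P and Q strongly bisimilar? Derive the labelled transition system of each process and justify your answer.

Reachable graph of P (4 states):
  p0 = a.a.(a.(0 + 0))\{b} | =a=> p1
  p1 = a.(a.(0 + 0))\{b} | =a=> p2
  p2 = (a.(0 + 0))\{b} | =a=> p3
  p3 = (0 + 0)\{b} | ·
Reachable graph of Q (3 states):
  q0 = a.a.(0 + 0)\{b} | =a=> q1
  q1 = a.(0 + 0)\{b} | =a=> q2
  q2 = (0 + 0)\{b} | ·
Bisimilarity quotient blocks:
  B0 = {p0}
  B1 = {p1, q0}
  B2 = {p2, q1}
  B3 = {p3, q2}
p0 ∈ B0, q0 ∈ B1 → different blocks

NO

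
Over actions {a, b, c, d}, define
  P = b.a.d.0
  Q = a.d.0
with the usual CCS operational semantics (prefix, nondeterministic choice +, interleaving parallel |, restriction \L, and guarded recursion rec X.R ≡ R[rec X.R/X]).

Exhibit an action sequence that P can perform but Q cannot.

b

LTS(P): 4 reachable states
  s0 = b.a.d.0 ⊢ —b→ s1
  s1 = a.d.0 ⊢ —a→ s2
  s2 = d.0 ⊢ —d→ s3
  s3 = 0 ⊢ (no moves)
LTS(Q): 3 reachable states
  t0 = a.d.0 ⊢ —a→ t1
  t1 = d.0 ⊢ —d→ t2
  t2 = 0 ⊢ (no moves)
Trace ⟨b⟩ through P, begin at {s0}:
  [1] b ⇒ {s1}
  ✓ P
Trace ⟨b⟩ through Q, begin at {t0}:
  [1] b ⇒ ∅ (Q stuck)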